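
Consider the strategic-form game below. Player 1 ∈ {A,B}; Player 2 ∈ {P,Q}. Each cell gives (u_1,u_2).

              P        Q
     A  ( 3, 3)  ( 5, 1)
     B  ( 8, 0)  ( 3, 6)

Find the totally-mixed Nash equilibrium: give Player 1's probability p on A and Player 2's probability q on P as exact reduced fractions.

P1 indiff ⇒ q·3+(1-q)·5 = q·8+(1-q)·3 ⇒ q(-5) = (1-q)(-2) ⇒ q = 2/7
P2 indiff ⇒ p·3+(1-p)·0 = p·1+(1-p)·6 ⇒ p(2) = (1-p)(6) ⇒ p = 3/4

P1 mixes 3/4 on A; P2 mixes 2/7 on P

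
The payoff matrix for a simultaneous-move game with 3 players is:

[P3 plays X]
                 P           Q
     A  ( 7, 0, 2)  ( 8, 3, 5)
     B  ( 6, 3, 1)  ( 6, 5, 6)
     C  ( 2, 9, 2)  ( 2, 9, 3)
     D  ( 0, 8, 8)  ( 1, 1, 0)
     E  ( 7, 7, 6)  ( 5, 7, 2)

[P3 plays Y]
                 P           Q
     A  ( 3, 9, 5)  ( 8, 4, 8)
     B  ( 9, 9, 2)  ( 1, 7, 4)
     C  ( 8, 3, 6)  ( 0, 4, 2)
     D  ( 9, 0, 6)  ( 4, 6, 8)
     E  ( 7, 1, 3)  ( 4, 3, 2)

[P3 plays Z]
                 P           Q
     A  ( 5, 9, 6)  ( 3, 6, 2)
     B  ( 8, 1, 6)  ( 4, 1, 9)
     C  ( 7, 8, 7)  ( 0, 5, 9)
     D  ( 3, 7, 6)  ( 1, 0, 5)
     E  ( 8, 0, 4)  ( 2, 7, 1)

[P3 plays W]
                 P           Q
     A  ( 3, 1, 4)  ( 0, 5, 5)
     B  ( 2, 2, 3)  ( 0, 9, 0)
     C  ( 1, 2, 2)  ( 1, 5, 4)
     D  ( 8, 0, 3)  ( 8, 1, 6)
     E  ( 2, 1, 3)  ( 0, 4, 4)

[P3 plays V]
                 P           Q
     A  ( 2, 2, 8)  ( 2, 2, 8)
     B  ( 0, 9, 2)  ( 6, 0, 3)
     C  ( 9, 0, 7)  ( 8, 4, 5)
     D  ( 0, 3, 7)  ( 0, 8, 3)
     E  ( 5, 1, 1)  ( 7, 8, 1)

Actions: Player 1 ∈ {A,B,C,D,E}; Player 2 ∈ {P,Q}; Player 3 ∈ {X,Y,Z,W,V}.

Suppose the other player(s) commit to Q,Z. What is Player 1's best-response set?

argmax u_1 = {B}

u_1(A vs Q,Z) = 3
u_1(B vs Q,Z) = 4
u_1(C vs Q,Z) = 0
u_1(D vs Q,Z) = 1
u_1(E vs Q,Z) = 2
max payoff 4 at {B}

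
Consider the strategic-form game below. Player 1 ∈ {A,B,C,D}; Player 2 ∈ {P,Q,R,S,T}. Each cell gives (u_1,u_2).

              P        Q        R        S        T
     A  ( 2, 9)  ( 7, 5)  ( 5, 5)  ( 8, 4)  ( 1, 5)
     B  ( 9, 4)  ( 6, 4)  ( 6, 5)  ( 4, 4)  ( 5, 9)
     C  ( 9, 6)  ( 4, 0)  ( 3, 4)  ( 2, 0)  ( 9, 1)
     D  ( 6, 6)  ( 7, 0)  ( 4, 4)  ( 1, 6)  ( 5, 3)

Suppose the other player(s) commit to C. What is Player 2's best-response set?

u_2(P vs C) = 6
u_2(Q vs C) = 0
u_2(R vs C) = 4
u_2(S vs C) = 0
u_2(T vs C) = 1
max payoff 6 at {P}

BR_2 = {P}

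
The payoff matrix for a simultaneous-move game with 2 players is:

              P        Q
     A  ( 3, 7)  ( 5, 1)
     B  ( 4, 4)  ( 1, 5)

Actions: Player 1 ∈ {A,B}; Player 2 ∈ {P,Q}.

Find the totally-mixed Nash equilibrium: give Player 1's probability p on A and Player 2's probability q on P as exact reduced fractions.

P1 indiff ⇒ q·3+(1-q)·5 = q·4+(1-q)·1 ⇒ q(-1) = (1-q)(-4) ⇒ q = 4/5
P2 indiff ⇒ p·7+(1-p)·4 = p·1+(1-p)·5 ⇒ p(6) = (1-p)(1) ⇒ p = 1/7

(p,q) = (1/7, 4/5)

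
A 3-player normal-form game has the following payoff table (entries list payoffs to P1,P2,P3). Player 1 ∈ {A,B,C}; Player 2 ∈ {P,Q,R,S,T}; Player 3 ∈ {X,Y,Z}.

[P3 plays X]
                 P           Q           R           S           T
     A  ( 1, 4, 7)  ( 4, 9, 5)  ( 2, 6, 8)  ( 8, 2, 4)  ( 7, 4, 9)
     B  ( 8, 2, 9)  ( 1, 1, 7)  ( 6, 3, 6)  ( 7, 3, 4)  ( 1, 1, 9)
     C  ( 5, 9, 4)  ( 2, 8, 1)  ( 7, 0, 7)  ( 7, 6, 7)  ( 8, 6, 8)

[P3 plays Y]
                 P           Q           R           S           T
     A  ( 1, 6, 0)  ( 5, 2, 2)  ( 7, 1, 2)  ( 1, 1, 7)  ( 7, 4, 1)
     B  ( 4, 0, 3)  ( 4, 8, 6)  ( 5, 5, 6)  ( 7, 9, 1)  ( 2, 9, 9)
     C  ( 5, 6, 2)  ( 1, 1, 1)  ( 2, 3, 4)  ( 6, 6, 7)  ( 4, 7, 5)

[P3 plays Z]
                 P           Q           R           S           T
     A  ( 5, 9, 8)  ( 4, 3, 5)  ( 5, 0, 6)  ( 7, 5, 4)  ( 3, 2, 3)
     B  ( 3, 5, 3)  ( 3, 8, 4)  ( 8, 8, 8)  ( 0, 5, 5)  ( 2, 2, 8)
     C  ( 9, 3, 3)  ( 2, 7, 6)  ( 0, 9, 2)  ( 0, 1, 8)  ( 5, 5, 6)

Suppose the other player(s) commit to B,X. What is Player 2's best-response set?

argmax u_2 = {R,S}

u_2(P vs B,X) = 2
u_2(Q vs B,X) = 1
u_2(R vs B,X) = 3
u_2(S vs B,X) = 3
u_2(T vs B,X) = 1
max payoff 3 at {R,S}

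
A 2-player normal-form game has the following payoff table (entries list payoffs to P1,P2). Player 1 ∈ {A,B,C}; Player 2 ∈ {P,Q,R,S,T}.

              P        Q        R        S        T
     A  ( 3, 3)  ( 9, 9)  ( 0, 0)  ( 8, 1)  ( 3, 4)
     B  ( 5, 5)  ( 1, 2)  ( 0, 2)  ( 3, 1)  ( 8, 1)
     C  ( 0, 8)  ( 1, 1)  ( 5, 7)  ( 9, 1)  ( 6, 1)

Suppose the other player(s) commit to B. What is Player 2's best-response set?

u_2(P vs B) = 5
u_2(Q vs B) = 2
u_2(R vs B) = 2
u_2(S vs B) = 1
u_2(T vs B) = 1
max payoff 5 at {P}

argmax u_2 = {P}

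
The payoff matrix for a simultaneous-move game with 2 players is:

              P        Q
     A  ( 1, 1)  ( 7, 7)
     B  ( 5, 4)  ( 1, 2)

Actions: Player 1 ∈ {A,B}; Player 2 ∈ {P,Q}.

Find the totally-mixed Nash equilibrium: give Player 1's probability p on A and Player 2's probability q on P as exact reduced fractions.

P1 indiff ⇒ q·1+(1-q)·7 = q·5+(1-q)·1 ⇒ q(-4) = (1-q)(-6) ⇒ q = 3/5
P2 indiff ⇒ p·1+(1-p)·4 = p·7+(1-p)·2 ⇒ p(-6) = (1-p)(-2) ⇒ p = 1/4

(p,q) = (1/4, 3/5)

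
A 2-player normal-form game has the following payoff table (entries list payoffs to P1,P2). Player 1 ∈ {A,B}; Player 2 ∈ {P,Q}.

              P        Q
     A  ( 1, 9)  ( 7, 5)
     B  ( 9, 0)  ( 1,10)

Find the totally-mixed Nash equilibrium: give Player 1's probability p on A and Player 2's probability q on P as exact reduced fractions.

P1 indiff ⇒ q·1+(1-q)·7 = q·9+(1-q)·1 ⇒ q(-8) = (1-q)(-6) ⇒ q = 3/7
P2 indiff ⇒ p·9+(1-p)·0 = p·5+(1-p)·10 ⇒ p(4) = (1-p)(10) ⇒ p = 5/7

P1 mixes 5/7 on A; P2 mixes 3/7 on P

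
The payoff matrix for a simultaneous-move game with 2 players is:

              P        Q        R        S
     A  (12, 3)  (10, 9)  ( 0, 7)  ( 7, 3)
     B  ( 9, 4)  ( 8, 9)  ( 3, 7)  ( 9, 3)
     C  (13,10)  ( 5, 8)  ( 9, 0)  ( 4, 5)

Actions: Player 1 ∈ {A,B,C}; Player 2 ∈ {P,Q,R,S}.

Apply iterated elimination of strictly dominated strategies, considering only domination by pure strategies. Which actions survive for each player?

Remaining: P1:{A,C} P2:{P,Q}

P2 drop R (Q beats it: A:9>7 B:9>7 C:8>0)
P2 drop S (Q beats it: A:9>3 B:9>3 C:8>5)
P1 drop B (A beats it: P:12>9 Q:10>8)
P1→{A,C} P2→{P,Q}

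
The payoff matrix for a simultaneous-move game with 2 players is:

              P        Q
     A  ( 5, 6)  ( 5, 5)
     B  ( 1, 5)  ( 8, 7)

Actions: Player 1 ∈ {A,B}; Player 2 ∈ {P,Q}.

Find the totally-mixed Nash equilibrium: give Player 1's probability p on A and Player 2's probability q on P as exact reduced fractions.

P1 indiff ⇒ q·5+(1-q)·5 = q·1+(1-q)·8 ⇒ q(4) = (1-q)(3) ⇒ q = 3/7
P2 indiff ⇒ p·6+(1-p)·5 = p·5+(1-p)·7 ⇒ p(1) = (1-p)(2) ⇒ p = 2/3

P1 mixes 2/3 on A; P2 mixes 3/7 on P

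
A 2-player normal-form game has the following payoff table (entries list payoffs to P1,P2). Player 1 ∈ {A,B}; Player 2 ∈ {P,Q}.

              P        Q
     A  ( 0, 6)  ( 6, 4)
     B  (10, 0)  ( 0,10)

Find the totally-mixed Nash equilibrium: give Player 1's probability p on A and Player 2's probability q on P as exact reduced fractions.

P1 mixes 5/6 on A; P2 mixes 3/8 on P

P1 indiff ⇒ q·0+(1-q)·6 = q·10+(1-q)·0 ⇒ q(-10) = (1-q)(-6) ⇒ q = 3/8
P2 indiff ⇒ p·6+(1-p)·0 = p·4+(1-p)·10 ⇒ p(2) = (1-p)(10) ⇒ p = 5/6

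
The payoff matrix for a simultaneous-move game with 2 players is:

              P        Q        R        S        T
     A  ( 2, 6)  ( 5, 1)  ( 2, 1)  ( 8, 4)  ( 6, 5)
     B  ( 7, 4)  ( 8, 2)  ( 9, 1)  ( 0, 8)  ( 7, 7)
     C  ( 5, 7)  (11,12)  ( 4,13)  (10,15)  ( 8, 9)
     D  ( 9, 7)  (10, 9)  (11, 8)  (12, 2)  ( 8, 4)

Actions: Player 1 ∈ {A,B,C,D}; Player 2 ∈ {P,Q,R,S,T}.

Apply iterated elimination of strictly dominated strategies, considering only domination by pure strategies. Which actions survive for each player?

IESDS → P1:{C,D} P2:{Q,R,S}

P1 drop A (C beats it: P:5>2 Q:11>5 R:4>2 S:10>8 T:8>6)
P1 drop B (D beats it: P:9>7 Q:10>8 R:11>9 S:12>0 T:8>7)
P2 drop P (Q beats it: C:12>7 D:9>7)
P2 drop T (Q beats it: C:12>9 D:9>4)
P1→{C,D} P2→{Q,R,S}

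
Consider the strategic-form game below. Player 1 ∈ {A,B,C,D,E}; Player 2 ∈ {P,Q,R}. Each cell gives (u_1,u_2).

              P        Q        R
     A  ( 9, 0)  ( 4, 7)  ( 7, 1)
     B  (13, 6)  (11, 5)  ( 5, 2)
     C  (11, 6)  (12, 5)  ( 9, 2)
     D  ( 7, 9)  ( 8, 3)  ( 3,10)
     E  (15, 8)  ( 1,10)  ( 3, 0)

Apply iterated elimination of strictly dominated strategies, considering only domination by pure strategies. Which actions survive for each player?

P1 drop A (C beats it: P:11>9 Q:12>4 R:9>7)
P1 drop D (B beats it: P:13>7 Q:11>8 R:5>3)
P2 drop R (P beats it: B:6>2 C:6>2 E:8>0)
P1→{B,C,E} P2→{P,Q}

IESDS → P1:{B,C,E} P2:{P,Q}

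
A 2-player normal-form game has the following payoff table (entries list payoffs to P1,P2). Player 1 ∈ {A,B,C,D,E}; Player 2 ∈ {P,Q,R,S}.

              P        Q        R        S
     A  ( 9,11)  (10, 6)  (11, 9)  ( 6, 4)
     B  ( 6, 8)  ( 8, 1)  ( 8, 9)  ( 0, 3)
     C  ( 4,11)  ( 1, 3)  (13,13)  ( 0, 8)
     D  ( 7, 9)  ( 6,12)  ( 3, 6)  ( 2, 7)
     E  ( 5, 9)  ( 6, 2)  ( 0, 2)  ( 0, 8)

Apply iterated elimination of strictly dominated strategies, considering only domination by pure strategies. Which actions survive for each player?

P1 drop B (A beats it: P:9>6 Q:10>8 R:11>8 S:6>0)
P1 drop D (A beats it: P:9>7 Q:10>6 R:11>3 S:6>2)
P1 drop E (A beats it: P:9>5 Q:10>6 R:11>0 S:6>0)
P2 drop Q (P beats it: A:11>6 C:11>3)
P2 drop S (P beats it: A:11>4 C:11>8)
P1→{A,C} P2→{P,R}

Remaining: P1:{A,C} P2:{P,R}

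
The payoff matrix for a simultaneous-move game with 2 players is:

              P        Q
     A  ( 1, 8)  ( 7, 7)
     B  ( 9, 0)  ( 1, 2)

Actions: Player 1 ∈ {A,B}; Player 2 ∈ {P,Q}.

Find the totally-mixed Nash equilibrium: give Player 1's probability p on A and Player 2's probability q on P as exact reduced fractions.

P1 indiff ⇒ q·1+(1-q)·7 = q·9+(1-q)·1 ⇒ q(-8) = (1-q)(-6) ⇒ q = 3/7
P2 indiff ⇒ p·8+(1-p)·0 = p·7+(1-p)·2 ⇒ p(1) = (1-p)(2) ⇒ p = 2/3

(p,q) = (2/3, 3/7)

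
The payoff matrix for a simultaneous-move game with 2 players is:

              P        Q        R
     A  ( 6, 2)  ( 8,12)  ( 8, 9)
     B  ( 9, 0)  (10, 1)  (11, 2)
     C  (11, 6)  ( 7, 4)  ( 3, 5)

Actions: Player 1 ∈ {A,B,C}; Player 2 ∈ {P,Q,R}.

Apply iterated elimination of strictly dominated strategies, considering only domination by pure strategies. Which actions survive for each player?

P1 drop A (B beats it: P:9>6 Q:10>8 R:11>8)
P2 drop Q (R beats it: B:2>1 C:5>4)
P1→{B,C} P2→{P,R}

Remaining: P1:{B,C} P2:{P,R}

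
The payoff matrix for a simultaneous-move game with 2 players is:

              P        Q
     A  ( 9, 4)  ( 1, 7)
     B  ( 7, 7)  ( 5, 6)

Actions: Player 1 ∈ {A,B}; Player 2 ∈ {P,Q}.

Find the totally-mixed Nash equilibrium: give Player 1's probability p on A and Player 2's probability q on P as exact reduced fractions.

P1 mixes 1/4 on A; P2 mixes 2/3 on P

P1 indiff ⇒ q·9+(1-q)·1 = q·7+(1-q)·5 ⇒ q(2) = (1-q)(4) ⇒ q = 2/3
P2 indiff ⇒ p·4+(1-p)·7 = p·7+(1-p)·6 ⇒ p(-3) = (1-p)(-1) ⇒ p = 1/4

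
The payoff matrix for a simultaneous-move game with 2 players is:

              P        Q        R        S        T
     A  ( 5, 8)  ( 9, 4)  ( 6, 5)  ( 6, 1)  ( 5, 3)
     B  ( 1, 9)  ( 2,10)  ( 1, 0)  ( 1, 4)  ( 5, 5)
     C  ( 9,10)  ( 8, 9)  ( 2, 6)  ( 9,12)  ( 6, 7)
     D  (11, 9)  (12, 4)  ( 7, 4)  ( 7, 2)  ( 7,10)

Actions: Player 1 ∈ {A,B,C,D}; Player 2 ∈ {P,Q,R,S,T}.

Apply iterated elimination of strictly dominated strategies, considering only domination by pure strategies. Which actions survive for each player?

Survivors P1:{C,D} P2:{P,S,T}

P1 drop A (D beats it: P:11>5 Q:12>9 R:7>6 S:7>6 T:7>5)
P1 drop B (C beats it: P:9>1 Q:8>2 R:2>1 S:9>1 T:6>5)
P2 drop Q (P beats it: C:10>9 D:9>4)
P2 drop R (P beats it: C:10>6 D:9>4)
P1→{C,D} P2→{P,S,T}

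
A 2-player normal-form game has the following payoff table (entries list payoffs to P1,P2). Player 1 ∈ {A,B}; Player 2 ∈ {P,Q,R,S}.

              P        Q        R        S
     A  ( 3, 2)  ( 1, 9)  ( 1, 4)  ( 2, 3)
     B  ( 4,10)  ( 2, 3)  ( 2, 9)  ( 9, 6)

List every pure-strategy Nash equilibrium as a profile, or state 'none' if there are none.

(A,P): not NE [P1→B gives 4>3; P2→Q gives 9>2]
(A,Q): not NE [P1→B gives 2>1]
(A,R): not NE [P1→B gives 2>1; P2→Q gives 9>4]
(A,S): not NE [P1→B gives 9>2; P2→Q gives 9>3]
(B,P): NE
(B,Q): not NE [P2→P gives 10>3]
(B,R): not NE [P2→P gives 10>9]
(B,S): not NE [P2→P gives 10>6]

PSNE = {(B,P)}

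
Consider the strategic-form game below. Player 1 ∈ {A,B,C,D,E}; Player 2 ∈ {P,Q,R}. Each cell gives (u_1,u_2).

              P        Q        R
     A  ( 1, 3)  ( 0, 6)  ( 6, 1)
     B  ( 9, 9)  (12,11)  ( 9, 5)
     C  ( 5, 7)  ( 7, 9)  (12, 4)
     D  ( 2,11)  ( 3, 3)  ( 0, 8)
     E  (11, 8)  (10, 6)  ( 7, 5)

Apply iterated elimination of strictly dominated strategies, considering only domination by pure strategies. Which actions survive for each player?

P1 drop A (B beats it: P:9>1 Q:12>0 R:9>6)
P1 drop D (B beats it: P:9>2 Q:12>3 R:9>0)
P2 drop R (P beats it: B:9>5 C:7>4 E:8>5)
P1 drop C (B beats it: P:9>5 Q:12>7)
P1→{B,E} P2→{P,Q}

Survivors P1:{B,E} P2:{P,Q}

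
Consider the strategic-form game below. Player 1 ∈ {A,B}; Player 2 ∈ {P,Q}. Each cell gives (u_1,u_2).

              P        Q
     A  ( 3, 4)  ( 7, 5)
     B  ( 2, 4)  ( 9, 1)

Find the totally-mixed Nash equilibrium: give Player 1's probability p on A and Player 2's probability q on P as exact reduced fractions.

P1 indiff ⇒ q·3+(1-q)·7 = q·2+(1-q)·9 ⇒ q(1) = (1-q)(2) ⇒ q = 2/3
P2 indiff ⇒ p·4+(1-p)·4 = p·5+(1-p)·1 ⇒ p(-1) = (1-p)(-3) ⇒ p = 3/4

p=3/4, q=2/3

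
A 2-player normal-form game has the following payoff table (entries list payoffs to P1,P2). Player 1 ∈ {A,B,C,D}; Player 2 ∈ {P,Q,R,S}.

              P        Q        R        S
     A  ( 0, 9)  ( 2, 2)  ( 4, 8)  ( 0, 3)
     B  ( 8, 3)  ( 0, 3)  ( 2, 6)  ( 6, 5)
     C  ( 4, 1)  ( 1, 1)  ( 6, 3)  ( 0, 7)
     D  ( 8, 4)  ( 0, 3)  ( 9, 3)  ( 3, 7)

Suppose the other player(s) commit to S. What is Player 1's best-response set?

P1 best: {B}

u_1(A vs S) = 0
u_1(B vs S) = 6
u_1(C vs S) = 0
u_1(D vs S) = 3
max payoff 6 at {B}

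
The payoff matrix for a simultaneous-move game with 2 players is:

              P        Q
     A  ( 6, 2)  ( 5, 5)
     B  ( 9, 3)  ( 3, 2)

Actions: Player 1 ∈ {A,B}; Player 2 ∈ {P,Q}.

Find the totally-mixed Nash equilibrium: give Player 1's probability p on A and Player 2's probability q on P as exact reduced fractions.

P1 mixes 1/4 on A; P2 mixes 2/5 on P

P1 indiff ⇒ q·6+(1-q)·5 = q·9+(1-q)·3 ⇒ q(-3) = (1-q)(-2) ⇒ q = 2/5
P2 indiff ⇒ p·2+(1-p)·3 = p·5+(1-p)·2 ⇒ p(-3) = (1-p)(-1) ⇒ p = 1/4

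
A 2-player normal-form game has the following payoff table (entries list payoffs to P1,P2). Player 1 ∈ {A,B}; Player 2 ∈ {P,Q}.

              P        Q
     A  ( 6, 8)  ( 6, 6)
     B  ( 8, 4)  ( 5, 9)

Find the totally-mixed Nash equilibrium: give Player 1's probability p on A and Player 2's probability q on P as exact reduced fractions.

P1 indiff ⇒ q·6+(1-q)·6 = q·8+(1-q)·5 ⇒ q(-2) = (1-q)(-1) ⇒ q = 1/3
P2 indiff ⇒ p·8+(1-p)·4 = p·6+(1-p)·9 ⇒ p(2) = (1-p)(5) ⇒ p = 5/7

P1 mixes 5/7 on A; P2 mixes 1/3 on P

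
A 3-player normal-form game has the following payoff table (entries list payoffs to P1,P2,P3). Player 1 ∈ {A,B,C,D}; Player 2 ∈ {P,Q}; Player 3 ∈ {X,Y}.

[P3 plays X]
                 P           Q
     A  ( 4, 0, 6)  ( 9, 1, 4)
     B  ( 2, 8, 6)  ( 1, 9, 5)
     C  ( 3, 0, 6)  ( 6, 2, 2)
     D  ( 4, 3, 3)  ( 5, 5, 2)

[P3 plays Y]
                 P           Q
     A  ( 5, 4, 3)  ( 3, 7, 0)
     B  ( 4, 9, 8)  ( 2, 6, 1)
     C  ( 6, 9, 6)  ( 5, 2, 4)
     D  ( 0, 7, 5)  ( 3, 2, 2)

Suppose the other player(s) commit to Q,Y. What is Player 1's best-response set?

argmax u_1 = {C}

u_1(A vs Q,Y) = 3
u_1(B vs Q,Y) = 2
u_1(C vs Q,Y) = 5
u_1(D vs Q,Y) = 3
max payoff 5 at {C}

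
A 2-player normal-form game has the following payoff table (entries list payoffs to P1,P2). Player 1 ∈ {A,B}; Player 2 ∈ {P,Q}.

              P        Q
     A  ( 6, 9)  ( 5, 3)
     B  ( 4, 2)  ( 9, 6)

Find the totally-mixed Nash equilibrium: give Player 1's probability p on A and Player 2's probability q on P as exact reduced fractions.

p=2/5, q=2/3

P1 indiff ⇒ q·6+(1-q)·5 = q·4+(1-q)·9 ⇒ q(2) = (1-q)(4) ⇒ q = 2/3
P2 indiff ⇒ p·9+(1-p)·2 = p·3+(1-p)·6 ⇒ p(6) = (1-p)(4) ⇒ p = 2/5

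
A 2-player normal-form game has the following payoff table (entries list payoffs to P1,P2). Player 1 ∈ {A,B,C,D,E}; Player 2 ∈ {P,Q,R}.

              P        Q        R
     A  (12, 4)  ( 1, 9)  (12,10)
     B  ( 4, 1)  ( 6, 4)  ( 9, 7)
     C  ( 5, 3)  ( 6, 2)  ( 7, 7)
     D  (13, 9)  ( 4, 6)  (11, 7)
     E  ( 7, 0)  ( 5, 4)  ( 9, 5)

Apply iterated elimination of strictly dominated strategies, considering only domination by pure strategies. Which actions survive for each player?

IESDS → P1:{A,D} P2:{P,R}

P2 drop Q (R beats it: A:10>9 B:7>4 C:7>2 D:7>6 E:5>4)
P1 drop B (A beats it: P:12>4 R:12>9)
P1 drop C (A beats it: P:12>5 R:12>7)
P1 drop E (A beats it: P:12>7 R:12>9)
P1→{A,D} P2→{P,R}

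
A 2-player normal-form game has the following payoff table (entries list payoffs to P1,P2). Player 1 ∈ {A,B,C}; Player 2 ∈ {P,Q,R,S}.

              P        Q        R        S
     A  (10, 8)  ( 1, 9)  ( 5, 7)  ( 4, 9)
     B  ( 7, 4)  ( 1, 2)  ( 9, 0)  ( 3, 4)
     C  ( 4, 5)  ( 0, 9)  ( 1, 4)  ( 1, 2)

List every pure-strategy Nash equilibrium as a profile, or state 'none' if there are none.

(A,P): not NE [P2→S gives 9>8]
(A,Q): NE
(A,R): not NE [P1→B gives 9>5; P2→S gives 9>7]
(A,S): NE
(B,P): not NE [P1→A gives 10>7]
(B,Q): not NE [P2→S gives 4>2]
(B,R): not NE [P2→S gives 4>0]
(B,S): not NE [P1→A gives 4>3]
(C,P): not NE [P1→A gives 10>4; P2→Q gives 9>5]
(C,Q): not NE [P1→B gives 1>0]
(C,R): not NE [P1→B gives 9>1; P2→Q gives 9>4]
(C,S): not NE [P1→A gives 4>1; P2→Q gives 9>2]

Nash profiles: (A,Q), (A,S)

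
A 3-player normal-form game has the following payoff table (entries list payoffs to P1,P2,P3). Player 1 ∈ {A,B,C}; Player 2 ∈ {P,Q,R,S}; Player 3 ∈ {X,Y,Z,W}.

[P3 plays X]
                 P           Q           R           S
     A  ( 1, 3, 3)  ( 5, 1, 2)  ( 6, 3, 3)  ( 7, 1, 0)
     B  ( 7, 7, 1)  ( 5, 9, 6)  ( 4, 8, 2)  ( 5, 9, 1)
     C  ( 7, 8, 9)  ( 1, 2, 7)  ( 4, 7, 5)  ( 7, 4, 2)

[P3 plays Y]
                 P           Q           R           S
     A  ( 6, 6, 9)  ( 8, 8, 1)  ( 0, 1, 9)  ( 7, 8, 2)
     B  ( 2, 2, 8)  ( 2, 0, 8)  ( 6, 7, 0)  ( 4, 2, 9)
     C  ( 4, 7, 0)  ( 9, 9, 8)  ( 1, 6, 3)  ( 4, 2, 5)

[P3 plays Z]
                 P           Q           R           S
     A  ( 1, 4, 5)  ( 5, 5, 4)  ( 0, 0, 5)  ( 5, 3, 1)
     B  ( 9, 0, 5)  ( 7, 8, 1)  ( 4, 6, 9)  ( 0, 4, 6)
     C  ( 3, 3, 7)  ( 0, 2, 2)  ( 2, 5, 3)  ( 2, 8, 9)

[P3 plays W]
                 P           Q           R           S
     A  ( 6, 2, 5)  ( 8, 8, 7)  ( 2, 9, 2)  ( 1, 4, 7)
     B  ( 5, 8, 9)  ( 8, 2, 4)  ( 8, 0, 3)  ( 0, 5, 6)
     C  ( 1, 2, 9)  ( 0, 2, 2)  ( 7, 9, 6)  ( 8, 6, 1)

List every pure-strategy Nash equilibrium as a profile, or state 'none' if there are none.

Nash profiles: (C,P,X), (C,Q,Y)

(A,P,X): not NE [P1→C gives 7>1; P3→Y gives 9>3]
(A,P,Y): not NE [P2→S gives 8>6]
(A,P,Z): not NE [P1→B gives 9>1; P2→Q gives 5>4; P3→Y gives 9>5]
(A,P,W): not NE [P2→R gives 9>2; P3→Y gives 9>5]
(A,Q,X): not NE [P2→R gives 3>1; P3→W gives 7>2]
(A,Q,Y): not NE [P1→C gives 9>8; P3→W gives 7>1]
(A,Q,Z): not NE [P1→B gives 7>5; P3→W gives 7>4]
(A,Q,W): not NE [P2→R gives 9>8]
(A,R,X): not NE [P3→Y gives 9>3]
(A,R,Y): not NE [P1→B gives 6>0; P2→S gives 8>1]
(A,R,Z): not NE [P1→B gives 4>0; P2→Q gives 5>0; P3→Y gives 9>5]
(A,R,W): not NE [P1→B gives 8>2; P3→Y gives 9>2]
(A,S,X): not NE [P2→R gives 3>1; P3→W gives 7>0]
(A,S,Y): not NE [P3→W gives 7>2]
(A,S,Z): not NE [P2→Q gives 5>3; P3→W gives 7>1]
(A,S,W): not NE [P1→C gives 8>1; P2→R gives 9>4]
(B,P,X): not NE [P2→S gives 9>7; P3→W gives 9>1]
(B,P,Y): not NE [P1→A gives 6>2; P2→R gives 7>2; P3→W gives 9>8]
(B,P,Z): not NE [P2→Q gives 8>0; P3→W gives 9>5]
(B,P,W): not NE [P1→A gives 6>5]
(B,Q,X): not NE [P3→Y gives 8>6]
(B,Q,Y): not NE [P1→C gives 9>2; P2→R gives 7>0]
(B,Q,Z): not NE [P3→Y gives 8>1]
(B,Q,W): not NE [P2→P gives 8>2; P3→Y gives 8>4]
(B,R,X): not NE [P1→A gives 6>4; P2→S gives 9>8; P3→Z gives 9>2]
(B,R,Y): not NE [P3→Z gives 9>0]
(B,R,Z): not NE [P2→Q gives 8>6]
(B,R,W): not NE [P2→P gives 8>0; P3→Z gives 9>3]
(B,S,X): not NE [P1→C gives 7>5; P3→Y gives 9>1]
(B,S,Y): not NE [P1→A gives 7>4; P2→R gives 7>2]
(B,S,Z): not NE [P1→A gives 5>0; P2→Q gives 8>4; P3→Y gives 9>6]
(B,S,W): not NE [P1→C gives 8>0; P2→P gives 8>5; P3→Y gives 9>6]
(C,P,X): NE
(C,P,Y): not NE [P1→A gives 6>4; P2→Q gives 9>7; P3→W gives 9>0]
(C,P,Z): not NE [P1→B gives 9>3; P2→S gives 8>3; P3→W gives 9>7]
(C,P,W): not NE [P1→A gives 6>1; P2→R gives 9>2]
(C,Q,X): not NE [P1→B gives 5>1; P2→P gives 8>2; P3→Y gives 8>7]
(C,Q,Y): NE
(C,Q,Z): not NE [P1→B gives 7>0; P2→S gives 8>2; P3→Y gives 8>2]
(C,Q,W): not NE [P1→B gives 8>0; P2→R gives 9>2; P3→Y gives 8>2]
(C,R,X): not NE [P1→A gives 6>4; P2→P gives 8>7; P3→W gives 6>5]
(C,R,Y): not NE [P1→B gives 6>1; P2→Q gives 9>6; P3→W gives 6>3]
(C,R,Z): not NE [P1→B gives 4>2; P2→S gives 8>5; P3→W gives 6>3]
(C,R,W): not NE [P1→B gives 8>7]
(C,S,X): not NE [P2→P gives 8>4; P3→Z gives 9>2]
(C,S,Y): not NE [P1→A gives 7>4; P2→Q gives 9>2; P3→Z gives 9>5]
(C,S,Z): not NE [P1→A gives 5>2]
(C,S,W): not NE [P2→R gives 9>6; P3→Z gives 9>1]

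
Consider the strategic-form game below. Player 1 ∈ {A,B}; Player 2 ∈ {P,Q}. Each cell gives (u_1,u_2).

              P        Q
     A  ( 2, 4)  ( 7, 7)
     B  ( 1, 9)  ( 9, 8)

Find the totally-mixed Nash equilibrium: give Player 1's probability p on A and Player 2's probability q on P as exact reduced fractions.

P1 indiff ⇒ q·2+(1-q)·7 = q·1+(1-q)·9 ⇒ q(1) = (1-q)(2) ⇒ q = 2/3
P2 indiff ⇒ p·4+(1-p)·9 = p·7+(1-p)·8 ⇒ p(-3) = (1-p)(-1) ⇒ p = 1/4

p=1/4, q=2/3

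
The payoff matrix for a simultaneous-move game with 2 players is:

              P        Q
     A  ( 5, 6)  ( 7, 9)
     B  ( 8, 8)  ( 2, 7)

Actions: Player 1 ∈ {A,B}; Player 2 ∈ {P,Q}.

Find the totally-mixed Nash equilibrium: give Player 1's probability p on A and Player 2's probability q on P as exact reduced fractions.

P1 mixes 1/4 on A; P2 mixes 5/8 on P

P1 indiff ⇒ q·5+(1-q)·7 = q·8+(1-q)·2 ⇒ q(-3) = (1-q)(-5) ⇒ q = 5/8
P2 indiff ⇒ p·6+(1-p)·8 = p·9+(1-p)·7 ⇒ p(-3) = (1-p)(-1) ⇒ p = 1/4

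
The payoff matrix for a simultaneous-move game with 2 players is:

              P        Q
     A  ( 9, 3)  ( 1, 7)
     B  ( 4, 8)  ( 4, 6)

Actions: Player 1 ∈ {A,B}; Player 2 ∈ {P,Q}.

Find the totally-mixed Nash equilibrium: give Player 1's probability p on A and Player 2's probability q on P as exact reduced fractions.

p=1/3, q=3/8

P1 indiff ⇒ q·9+(1-q)·1 = q·4+(1-q)·4 ⇒ q(5) = (1-q)(3) ⇒ q = 3/8
P2 indiff ⇒ p·3+(1-p)·8 = p·7+(1-p)·6 ⇒ p(-4) = (1-p)(-2) ⇒ p = 1/3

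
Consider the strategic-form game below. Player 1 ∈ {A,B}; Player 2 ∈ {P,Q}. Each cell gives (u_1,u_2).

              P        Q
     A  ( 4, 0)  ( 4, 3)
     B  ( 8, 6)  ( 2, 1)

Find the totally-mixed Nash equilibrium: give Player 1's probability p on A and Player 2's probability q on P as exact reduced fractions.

P1 indiff ⇒ q·4+(1-q)·4 = q·8+(1-q)·2 ⇒ q(-4) = (1-q)(-2) ⇒ q = 1/3
P2 indiff ⇒ p·0+(1-p)·6 = p·3+(1-p)·1 ⇒ p(-3) = (1-p)(-5) ⇒ p = 5/8

(p,q) = (5/8, 1/3)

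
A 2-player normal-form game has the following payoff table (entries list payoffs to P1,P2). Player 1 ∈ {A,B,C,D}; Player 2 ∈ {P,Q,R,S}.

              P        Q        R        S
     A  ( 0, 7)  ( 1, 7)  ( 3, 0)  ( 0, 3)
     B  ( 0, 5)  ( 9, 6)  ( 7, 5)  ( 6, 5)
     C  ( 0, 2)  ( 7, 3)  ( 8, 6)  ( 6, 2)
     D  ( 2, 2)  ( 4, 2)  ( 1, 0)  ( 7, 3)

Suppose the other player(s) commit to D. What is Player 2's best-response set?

u_2(P vs D) = 2
u_2(Q vs D) = 2
u_2(R vs D) = 0
u_2(S vs D) = 3
max payoff 3 at {S}

BR_2 = {S}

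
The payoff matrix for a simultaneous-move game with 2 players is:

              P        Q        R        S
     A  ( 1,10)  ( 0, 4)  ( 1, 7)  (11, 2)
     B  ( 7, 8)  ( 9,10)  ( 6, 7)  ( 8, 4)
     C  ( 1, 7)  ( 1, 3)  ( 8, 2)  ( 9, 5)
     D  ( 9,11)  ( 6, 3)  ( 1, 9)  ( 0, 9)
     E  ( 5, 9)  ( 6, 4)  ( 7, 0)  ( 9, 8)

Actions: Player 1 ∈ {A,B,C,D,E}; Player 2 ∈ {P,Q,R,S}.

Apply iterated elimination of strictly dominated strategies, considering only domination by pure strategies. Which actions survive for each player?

Survivors P1:{B,D} P2:{P,Q}

P2 drop R (P beats it: A:10>7 B:8>7 C:7>2 D:11>9 E:9>0)
P2 drop S (P beats it: A:10>2 B:8>4 C:7>5 D:11>9 E:9>8)
P1 drop A (B beats it: P:7>1 Q:9>0)
P1 drop C (B beats it: P:7>1 Q:9>1)
P1 drop E (B beats it: P:7>5 Q:9>6)
P1→{B,D} P2→{P,Q}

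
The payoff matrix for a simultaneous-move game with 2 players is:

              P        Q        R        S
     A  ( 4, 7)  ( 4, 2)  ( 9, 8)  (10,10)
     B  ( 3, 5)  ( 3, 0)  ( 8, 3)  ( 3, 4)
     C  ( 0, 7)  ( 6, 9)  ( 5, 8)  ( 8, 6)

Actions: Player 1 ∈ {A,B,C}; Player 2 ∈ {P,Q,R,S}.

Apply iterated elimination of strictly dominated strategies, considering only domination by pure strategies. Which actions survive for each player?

IESDS → P1:{A,C} P2:{Q,R,S}

P1 drop B (A beats it: P:4>3 Q:4>3 R:9>8 S:10>3)
P2 drop P (R beats it: A:8>7 C:8>7)
P1→{A,C} P2→{Q,R,S}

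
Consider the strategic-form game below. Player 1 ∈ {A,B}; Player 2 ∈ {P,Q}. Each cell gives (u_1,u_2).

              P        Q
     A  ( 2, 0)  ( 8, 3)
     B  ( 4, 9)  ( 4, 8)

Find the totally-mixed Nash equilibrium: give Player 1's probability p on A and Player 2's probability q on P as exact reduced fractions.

P1 mixes 1/4 on A; P2 mixes 2/3 on P

P1 indiff ⇒ q·2+(1-q)·8 = q·4+(1-q)·4 ⇒ q(-2) = (1-q)(-4) ⇒ q = 2/3
P2 indiff ⇒ p·0+(1-p)·9 = p·3+(1-p)·8 ⇒ p(-3) = (1-p)(-1) ⇒ p = 1/4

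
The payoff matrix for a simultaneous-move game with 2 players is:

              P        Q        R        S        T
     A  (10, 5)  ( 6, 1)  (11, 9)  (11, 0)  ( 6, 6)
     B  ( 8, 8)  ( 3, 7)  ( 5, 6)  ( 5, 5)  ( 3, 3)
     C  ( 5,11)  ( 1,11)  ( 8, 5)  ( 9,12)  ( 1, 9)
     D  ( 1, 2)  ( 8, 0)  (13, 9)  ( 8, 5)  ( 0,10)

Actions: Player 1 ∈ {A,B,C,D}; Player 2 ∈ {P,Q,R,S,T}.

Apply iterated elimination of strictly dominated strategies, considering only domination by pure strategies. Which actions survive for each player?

Remaining: P1:{A,D} P2:{R,T}

P1 drop B (A beats it: P:10>8 Q:6>3 R:11>5 S:11>5 T:6>3)
P1 drop C (A beats it: P:10>5 Q:6>1 R:11>8 S:11>9 T:6>1)
P2 drop P (R beats it: A:9>5 D:9>2)
P2 drop Q (R beats it: A:9>1 D:9>0)
P2 drop S (R beats it: A:9>0 D:9>5)
P1→{A,D} P2→{R,T}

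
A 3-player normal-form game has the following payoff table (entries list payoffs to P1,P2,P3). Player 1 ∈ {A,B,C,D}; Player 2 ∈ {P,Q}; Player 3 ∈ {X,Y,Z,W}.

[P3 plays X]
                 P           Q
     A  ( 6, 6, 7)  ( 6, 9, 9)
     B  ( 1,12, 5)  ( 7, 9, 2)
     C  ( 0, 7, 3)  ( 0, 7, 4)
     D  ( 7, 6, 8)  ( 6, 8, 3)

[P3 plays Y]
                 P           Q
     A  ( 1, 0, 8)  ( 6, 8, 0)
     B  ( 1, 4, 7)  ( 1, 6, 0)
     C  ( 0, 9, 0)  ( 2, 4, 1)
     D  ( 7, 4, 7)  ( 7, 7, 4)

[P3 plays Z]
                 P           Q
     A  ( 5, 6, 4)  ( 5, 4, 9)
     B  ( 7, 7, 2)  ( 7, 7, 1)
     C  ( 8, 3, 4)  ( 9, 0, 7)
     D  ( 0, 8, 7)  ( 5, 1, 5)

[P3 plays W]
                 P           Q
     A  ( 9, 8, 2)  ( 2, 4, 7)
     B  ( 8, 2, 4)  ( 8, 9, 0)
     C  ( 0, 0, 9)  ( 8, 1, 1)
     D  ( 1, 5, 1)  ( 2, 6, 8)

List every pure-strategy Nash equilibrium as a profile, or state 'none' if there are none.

(A,P,X): not NE [P1→D gives 7>6; P2→Q gives 9>6; P3→Y gives 8>7]
(A,P,Y): not NE [P1→D gives 7>1; P2→Q gives 8>0]
(A,P,Z): not NE [P1→C gives 8>5; P3→Y gives 8>4]
(A,P,W): not NE [P3→Y gives 8>2]
(A,Q,X): not NE [P1→B gives 7>6]
(A,Q,Y): not NE [P1→D gives 7>6; P3→Z gives 9>0]
(A,Q,Z): not NE [P1→C gives 9>5; P2→P gives 6>4]
(A,Q,W): not NE [P1→C gives 8>2; P2→P gives 8>4; P3→Z gives 9>7]
(B,P,X): not NE [P1→D gives 7>1; P3→Y gives 7>5]
(B,P,Y): not NE [P1→D gives 7>1; P2→Q gives 6>4]
(B,P,Z): not NE [P1→C gives 8>7; P3→Y gives 7>2]
(B,P,W): not NE [P1→A gives 9>8; P2→Q gives 9>2; P3→Y gives 7>4]
(B,Q,X): not NE [P2→P gives 12>9]
(B,Q,Y): not NE [P1→D gives 7>1; P3→X gives 2>0]
(B,Q,Z): not NE [P1→C gives 9>7; P3→X gives 2>1]
(B,Q,W): not NE [P3→X gives 2>0]
(C,P,X): not NE [P1→D gives 7>0; P3→W gives 9>3]
(C,P,Y): not NE [P1→D gives 7>0; P3→W gives 9>0]
(C,P,Z): not NE [P3→W gives 9>4]
(C,P,W): not NE [P1→A gives 9>0; P2→Q gives 1>0]
(C,Q,X): not NE [P1→B gives 7>0; P3→Z gives 7>4]
(C,Q,Y): not NE [P1→D gives 7>2; P2→P gives 9>4; P3→Z gives 7>1]
(C,Q,Z): not NE [P2→P gives 3>0]
(C,Q,W): not NE [P3→Z gives 7>1]
(D,P,X): not NE [P2→Q gives 8>6]
(D,P,Y): not NE [P2→Q gives 7>4; P3→X gives 8>7]
(D,P,Z): not NE [P1→C gives 8>0; P3→X gives 8>7]
(D,P,W): not NE [P1→A gives 9>1; P2→Q gives 6>5; P3→X gives 8>1]
(D,Q,X): not NE [P1→B gives 7>6; P3→W gives 8>3]
(D,Q,Y): not NE [P3→W gives 8>4]
(D,Q,Z): not NE [P1→C gives 9>5; P2→P gives 8>1; P3→W gives 8>5]
(D,Q,W): not NE [P1→C gives 8>2]

No pure NE.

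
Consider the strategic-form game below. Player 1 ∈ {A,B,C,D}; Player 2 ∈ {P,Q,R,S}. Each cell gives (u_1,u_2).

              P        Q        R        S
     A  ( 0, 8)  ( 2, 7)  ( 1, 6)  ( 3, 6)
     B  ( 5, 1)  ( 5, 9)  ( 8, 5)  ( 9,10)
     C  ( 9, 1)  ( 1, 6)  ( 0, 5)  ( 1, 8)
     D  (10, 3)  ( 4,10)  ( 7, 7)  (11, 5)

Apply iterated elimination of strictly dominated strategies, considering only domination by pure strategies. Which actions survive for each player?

Remaining: P1:{B,D} P2:{Q,S}

P1 drop A (B beats it: P:5>0 Q:5>2 R:8>1 S:9>3)
P1 drop C (D beats it: P:10>9 Q:4>1 R:7>0 S:11>1)
P2 drop P (Q beats it: B:9>1 D:10>3)
P2 drop R (Q beats it: B:9>5 D:10>7)
P1→{B,D} P2→{Q,S}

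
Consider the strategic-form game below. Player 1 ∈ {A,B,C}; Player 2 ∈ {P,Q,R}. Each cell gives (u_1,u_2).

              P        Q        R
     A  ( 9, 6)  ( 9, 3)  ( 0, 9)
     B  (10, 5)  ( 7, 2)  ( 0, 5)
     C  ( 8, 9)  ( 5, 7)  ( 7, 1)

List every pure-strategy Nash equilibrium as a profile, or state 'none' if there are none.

(A,P): not NE [P1→B gives 10>9; P2→R gives 9>6]
(A,Q): not NE [P2→R gives 9>3]
(A,R): not NE [P1→C gives 7>0]
(B,P): NE
(B,Q): not NE [P1→A gives 9>7; P2→R gives 5>2]
(B,R): not NE [P1→C gives 7>0]
(C,P): not NE [P1→B gives 10>8]
(C,Q): not NE [P1→A gives 9>5; P2→P gives 9>7]
(C,R): not NE [P2→P gives 9>1]

NE set: (B,P)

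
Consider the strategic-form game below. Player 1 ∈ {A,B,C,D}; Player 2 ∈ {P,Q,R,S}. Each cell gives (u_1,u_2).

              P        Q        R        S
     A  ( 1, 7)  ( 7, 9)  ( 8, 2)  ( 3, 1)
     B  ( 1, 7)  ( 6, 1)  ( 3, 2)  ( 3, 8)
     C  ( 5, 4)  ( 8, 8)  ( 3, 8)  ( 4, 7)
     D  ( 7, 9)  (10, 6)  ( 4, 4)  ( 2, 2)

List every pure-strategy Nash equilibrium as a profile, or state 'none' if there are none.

Nash profiles: (D,P)

(A,P): not NE [P1→D gives 7>1; P2→Q gives 9>7]
(A,Q): not NE [P1→D gives 10>7]
(A,R): not NE [P2→Q gives 9>2]
(A,S): not NE [P1→C gives 4>3; P2→Q gives 9>1]
(B,P): not NE [P1→D gives 7>1; P2→S gives 8>7]
(B,Q): not NE [P1→D gives 10>6; P2→S gives 8>1]
(B,R): not NE [P1→A gives 8>3; P2→S gives 8>2]
(B,S): not NE [P1→C gives 4>3]
(C,P): not NE [P1→D gives 7>5; P2→R gives 8>4]
(C,Q): not NE [P1→D gives 10>8]
(C,R): not NE [P1→A gives 8>3]
(C,S): not NE [P2→R gives 8>7]
(D,P): NE
(D,Q): not NE [P2→P gives 9>6]
(D,R): not NE [P1→A gives 8>4; P2→P gives 9>4]
(D,S): not NE [P1→C gives 4>2; P2→P gives 9>2]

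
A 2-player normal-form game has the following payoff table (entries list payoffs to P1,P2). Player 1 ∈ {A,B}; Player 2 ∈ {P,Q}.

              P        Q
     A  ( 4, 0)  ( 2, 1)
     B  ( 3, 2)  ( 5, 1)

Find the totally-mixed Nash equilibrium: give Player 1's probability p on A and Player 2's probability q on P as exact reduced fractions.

P1 indiff ⇒ q·4+(1-q)·2 = q·3+(1-q)·5 ⇒ q(1) = (1-q)(3) ⇒ q = 3/4
P2 indiff ⇒ p·0+(1-p)·2 = p·1+(1-p)·1 ⇒ p(-1) = (1-p)(-1) ⇒ p = 1/2

P1 mixes 1/2 on A; P2 mixes 3/4 on P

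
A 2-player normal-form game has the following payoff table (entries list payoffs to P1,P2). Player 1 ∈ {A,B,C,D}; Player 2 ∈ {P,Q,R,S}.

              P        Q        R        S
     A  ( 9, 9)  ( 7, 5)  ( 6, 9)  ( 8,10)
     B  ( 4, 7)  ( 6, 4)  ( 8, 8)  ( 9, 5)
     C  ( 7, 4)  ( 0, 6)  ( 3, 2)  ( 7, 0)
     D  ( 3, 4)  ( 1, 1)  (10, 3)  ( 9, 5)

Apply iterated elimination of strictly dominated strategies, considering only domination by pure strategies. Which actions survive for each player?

P1 drop C (A beats it: P:9>7 Q:7>0 R:6>3 S:8>7)
P2 drop Q (P beats it: A:9>5 B:7>4 D:4>1)
P1→{A,B,D} P2→{P,R,S}

Survivors P1:{A,B,D} P2:{P,R,S}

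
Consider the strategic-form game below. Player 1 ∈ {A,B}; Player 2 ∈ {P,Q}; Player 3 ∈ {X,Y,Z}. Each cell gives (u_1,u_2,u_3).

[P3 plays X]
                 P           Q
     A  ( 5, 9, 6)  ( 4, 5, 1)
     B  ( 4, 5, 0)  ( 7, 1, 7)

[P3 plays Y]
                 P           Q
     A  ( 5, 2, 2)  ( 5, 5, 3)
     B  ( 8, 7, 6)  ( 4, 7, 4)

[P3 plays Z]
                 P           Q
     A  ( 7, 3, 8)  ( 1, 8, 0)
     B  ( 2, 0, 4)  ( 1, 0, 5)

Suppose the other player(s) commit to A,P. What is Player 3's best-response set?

u_3(X vs A,P) = 6
u_3(Y vs A,P) = 2
u_3(Z vs A,P) = 8
max payoff 8 at {Z}

P3 best: {Z}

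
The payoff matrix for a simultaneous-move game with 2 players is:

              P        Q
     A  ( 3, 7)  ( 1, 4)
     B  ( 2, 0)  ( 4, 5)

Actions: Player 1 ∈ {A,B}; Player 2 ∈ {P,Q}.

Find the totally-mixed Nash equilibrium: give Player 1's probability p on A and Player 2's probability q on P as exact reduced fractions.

P1 indiff ⇒ q·3+(1-q)·1 = q·2+(1-q)·4 ⇒ q(1) = (1-q)(3) ⇒ q = 3/4
P2 indiff ⇒ p·7+(1-p)·0 = p·4+(1-p)·5 ⇒ p(3) = (1-p)(5) ⇒ p = 5/8

(p,q) = (5/8, 3/4)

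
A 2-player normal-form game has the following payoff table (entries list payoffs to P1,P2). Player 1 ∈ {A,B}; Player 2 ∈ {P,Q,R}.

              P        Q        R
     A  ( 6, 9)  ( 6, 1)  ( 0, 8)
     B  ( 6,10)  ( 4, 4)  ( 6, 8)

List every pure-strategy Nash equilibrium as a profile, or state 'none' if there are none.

(A,P): NE
(A,Q): not NE [P2→P gives 9>1]
(A,R): not NE [P1→B gives 6>0; P2→P gives 9>8]
(B,P): NE
(B,Q): not NE [P1→A gives 6>4; P2→P gives 10>4]
(B,R): not NE [P2→P gives 10>8]

PSNE = {(A,P), (B,P)}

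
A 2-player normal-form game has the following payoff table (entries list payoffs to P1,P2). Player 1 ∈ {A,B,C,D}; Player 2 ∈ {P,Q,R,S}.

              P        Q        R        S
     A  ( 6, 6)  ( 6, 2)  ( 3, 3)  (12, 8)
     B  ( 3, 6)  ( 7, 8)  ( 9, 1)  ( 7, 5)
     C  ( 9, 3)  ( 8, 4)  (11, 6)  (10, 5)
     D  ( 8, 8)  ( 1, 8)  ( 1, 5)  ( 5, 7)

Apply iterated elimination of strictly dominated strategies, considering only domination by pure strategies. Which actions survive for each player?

Survivors P1:{A,C} P2:{R,S}

P1 drop B (C beats it: P:9>3 Q:8>7 R:11>9 S:10>7)
P1 drop D (C beats it: P:9>8 Q:8>1 R:11>1 S:10>5)
P2 drop P (S beats it: A:8>6 C:5>3)
P2 drop Q (R beats it: A:3>2 C:6>4)
P1→{A,C} P2→{R,S}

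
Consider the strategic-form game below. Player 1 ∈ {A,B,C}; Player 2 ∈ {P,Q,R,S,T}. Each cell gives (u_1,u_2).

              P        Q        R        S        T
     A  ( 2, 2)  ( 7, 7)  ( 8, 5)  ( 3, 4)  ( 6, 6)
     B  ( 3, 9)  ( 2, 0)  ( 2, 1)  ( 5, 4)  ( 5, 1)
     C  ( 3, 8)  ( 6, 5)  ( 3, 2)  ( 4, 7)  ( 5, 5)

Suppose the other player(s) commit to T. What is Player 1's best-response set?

u_1(A vs T) = 6
u_1(B vs T) = 5
u_1(C vs T) = 5
max payoff 6 at {A}

argmax u_1 = {A}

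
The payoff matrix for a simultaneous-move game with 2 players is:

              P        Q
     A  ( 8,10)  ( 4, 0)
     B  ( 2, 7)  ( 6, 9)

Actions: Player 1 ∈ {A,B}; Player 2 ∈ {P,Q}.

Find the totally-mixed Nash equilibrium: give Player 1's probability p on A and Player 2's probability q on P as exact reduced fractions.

P1 indiff ⇒ q·8+(1-q)·4 = q·2+(1-q)·6 ⇒ q(6) = (1-q)(2) ⇒ q = 1/4
P2 indiff ⇒ p·10+(1-p)·7 = p·0+(1-p)·9 ⇒ p(10) = (1-p)(2) ⇒ p = 1/6

(p,q) = (1/6, 1/4)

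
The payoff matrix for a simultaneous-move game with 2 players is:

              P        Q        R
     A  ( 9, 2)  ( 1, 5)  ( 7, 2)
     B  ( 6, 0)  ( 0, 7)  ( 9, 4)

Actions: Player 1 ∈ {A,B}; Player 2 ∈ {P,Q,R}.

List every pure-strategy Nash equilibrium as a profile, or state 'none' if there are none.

Nash profiles: (A,Q)

(A,P): not NE [P2→Q gives 5>2]
(A,Q): NE
(A,R): not NE [P1→B gives 9>7; P2→Q gives 5>2]
(B,P): not NE [P1→A gives 9>6; P2→Q gives 7>0]
(B,Q): not NE [P1→A gives 1>0]
(B,R): not NE [P2→Q gives 7>4]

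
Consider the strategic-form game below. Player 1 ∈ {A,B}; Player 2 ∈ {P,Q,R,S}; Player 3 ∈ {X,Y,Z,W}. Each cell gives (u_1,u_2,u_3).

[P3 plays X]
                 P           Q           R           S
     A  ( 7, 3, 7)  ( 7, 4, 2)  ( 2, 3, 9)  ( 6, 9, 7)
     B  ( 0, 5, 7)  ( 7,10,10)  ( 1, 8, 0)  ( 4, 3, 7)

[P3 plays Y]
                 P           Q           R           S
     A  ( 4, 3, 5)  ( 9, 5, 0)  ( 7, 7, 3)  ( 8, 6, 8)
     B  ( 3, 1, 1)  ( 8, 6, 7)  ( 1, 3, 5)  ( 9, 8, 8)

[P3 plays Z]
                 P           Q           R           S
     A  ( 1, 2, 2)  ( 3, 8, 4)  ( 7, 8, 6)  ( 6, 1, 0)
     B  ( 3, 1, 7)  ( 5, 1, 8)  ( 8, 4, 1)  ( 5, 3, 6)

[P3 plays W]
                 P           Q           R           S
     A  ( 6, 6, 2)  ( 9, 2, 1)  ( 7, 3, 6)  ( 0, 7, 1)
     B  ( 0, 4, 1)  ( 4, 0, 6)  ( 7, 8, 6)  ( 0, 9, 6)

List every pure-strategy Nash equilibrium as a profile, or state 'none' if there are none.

(A,P,X): not NE [P2→S gives 9>3]
(A,P,Y): not NE [P2→R gives 7>3; P3→X gives 7>5]
(A,P,Z): not NE [P1→B gives 3>1; P2→R gives 8>2; P3→X gives 7>2]
(A,P,W): not NE [P2→S gives 7>6; P3→X gives 7>2]
(A,Q,X): not NE [P2→S gives 9>4; P3→Z gives 4>2]
(A,Q,Y): not NE [P2→R gives 7>5; P3→Z gives 4>0]
(A,Q,Z): not NE [P1→B gives 5>3]
(A,Q,W): not NE [P2→S gives 7>2; P3→Z gives 4>1]
(A,R,X): not NE [P2→S gives 9>3]
(A,R,Y): not NE [P3→X gives 9>3]
(A,R,Z): not NE [P1→B gives 8>7; P3→X gives 9>6]
(A,R,W): not NE [P2→S gives 7>3; P3→X gives 9>6]
(A,S,X): not NE [P3→Y gives 8>7]
(A,S,Y): not NE [P1→B gives 9>8; P2→R gives 7>6]
(A,S,Z): not NE [P2→R gives 8>1; P3→Y gives 8>0]
(A,S,W): not NE [P3→Y gives 8>1]
(B,P,X): not NE [P1→A gives 7>0; P2→Q gives 10>5]
(B,P,Y): not NE [P1→A gives 4>3; P2→S gives 8>1; P3→Z gives 7>1]
(B,P,Z): not NE [P2→R gives 4>1]
(B,P,W): not NE [P1→A gives 6>0; P2→S gives 9>4; P3→Z gives 7>1]
(B,Q,X): NE
(B,Q,Y): not NE [P1→A gives 9>8; P2→S gives 8>6; P3→X gives 10>7]
(B,Q,Z): not NE [P2→R gives 4>1; P3→X gives 10>8]
(B,Q,W): not NE [P1→A gives 9>4; P2→S gives 9>0; P3→X gives 10>6]
(B,R,X): not NE [P1→A gives 2>1; P2→Q gives 10>8; P3→W gives 6>0]
(B,R,Y): not NE [P1→A gives 7>1; P2→S gives 8>3; P3→W gives 6>5]
(B,R,Z): not NE [P3→W gives 6>1]
(B,R,W): not NE [P2→S gives 9>8]
(B,S,X): not NE [P1→A gives 6>4; P2→Q gives 10>3; P3→Y gives 8>7]
(B,S,Y): NE
(B,S,Z): not NE [P1→A gives 6>5; P2→R gives 4>3; P3→Y gives 8>6]
(B,S,W): not NE [P3→Y gives 8>6]

Nash profiles: (B,Q,X), (B,S,Y)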